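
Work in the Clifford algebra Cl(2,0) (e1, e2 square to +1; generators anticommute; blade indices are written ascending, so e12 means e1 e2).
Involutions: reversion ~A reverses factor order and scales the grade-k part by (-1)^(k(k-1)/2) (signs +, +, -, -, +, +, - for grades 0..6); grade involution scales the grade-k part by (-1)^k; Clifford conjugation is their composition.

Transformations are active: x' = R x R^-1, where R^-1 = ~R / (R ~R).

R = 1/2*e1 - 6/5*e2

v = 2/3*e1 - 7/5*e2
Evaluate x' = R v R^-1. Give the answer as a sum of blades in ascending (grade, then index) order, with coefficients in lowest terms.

~R = 1/2*e1 - 6/5*e2, and R ~R = 169/100, so R^-1 = ~R / (169/100).
R v = 151/75 + 1/10*e12
Answer: 266/507*e1 - 1233/845*e2


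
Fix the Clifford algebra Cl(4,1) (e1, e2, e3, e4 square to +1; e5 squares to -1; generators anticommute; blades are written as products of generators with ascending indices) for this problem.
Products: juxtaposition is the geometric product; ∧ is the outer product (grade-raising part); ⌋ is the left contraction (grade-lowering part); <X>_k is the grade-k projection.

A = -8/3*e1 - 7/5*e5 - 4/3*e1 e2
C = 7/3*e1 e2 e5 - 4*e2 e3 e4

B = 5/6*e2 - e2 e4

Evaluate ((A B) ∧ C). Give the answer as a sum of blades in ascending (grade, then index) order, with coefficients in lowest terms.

step 1: -10/9*e1 - 20/9*e1 e2 + 4/3*e1 e4 + 7/6*e2 e5 + 8/3*e1 e2 e4 + 7/5*e2 e4 e5
step 2: 40/9*e1 e2 e3 e4
Answer: 40/9*e1 e2 e3 e4


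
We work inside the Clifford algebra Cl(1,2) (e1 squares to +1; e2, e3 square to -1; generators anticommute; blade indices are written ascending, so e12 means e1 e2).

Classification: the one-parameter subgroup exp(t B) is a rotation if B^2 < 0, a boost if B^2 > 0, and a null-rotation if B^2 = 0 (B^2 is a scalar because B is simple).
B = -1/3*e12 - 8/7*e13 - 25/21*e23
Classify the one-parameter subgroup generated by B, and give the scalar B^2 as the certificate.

B^2 term by term: the squares give (-1/3)^2*(e12)^2 + (-8/7)^2*(e13)^2 + (-25/21)^2*(e23)^2 = 1/9*(+1) + 64/49*(+1) + 625/441*(-1) = 0 (each basis 2-blade squares to minus the product of its generators' squares); cross terms between blades sharing an index anticommute and cancel. So B^2 = 0.
Answer: null-rotation, certificate B^2 = 0. Why this suffices: the scalar 0 survives any versor conjugation, so its sign alone determines the class however B is presented.


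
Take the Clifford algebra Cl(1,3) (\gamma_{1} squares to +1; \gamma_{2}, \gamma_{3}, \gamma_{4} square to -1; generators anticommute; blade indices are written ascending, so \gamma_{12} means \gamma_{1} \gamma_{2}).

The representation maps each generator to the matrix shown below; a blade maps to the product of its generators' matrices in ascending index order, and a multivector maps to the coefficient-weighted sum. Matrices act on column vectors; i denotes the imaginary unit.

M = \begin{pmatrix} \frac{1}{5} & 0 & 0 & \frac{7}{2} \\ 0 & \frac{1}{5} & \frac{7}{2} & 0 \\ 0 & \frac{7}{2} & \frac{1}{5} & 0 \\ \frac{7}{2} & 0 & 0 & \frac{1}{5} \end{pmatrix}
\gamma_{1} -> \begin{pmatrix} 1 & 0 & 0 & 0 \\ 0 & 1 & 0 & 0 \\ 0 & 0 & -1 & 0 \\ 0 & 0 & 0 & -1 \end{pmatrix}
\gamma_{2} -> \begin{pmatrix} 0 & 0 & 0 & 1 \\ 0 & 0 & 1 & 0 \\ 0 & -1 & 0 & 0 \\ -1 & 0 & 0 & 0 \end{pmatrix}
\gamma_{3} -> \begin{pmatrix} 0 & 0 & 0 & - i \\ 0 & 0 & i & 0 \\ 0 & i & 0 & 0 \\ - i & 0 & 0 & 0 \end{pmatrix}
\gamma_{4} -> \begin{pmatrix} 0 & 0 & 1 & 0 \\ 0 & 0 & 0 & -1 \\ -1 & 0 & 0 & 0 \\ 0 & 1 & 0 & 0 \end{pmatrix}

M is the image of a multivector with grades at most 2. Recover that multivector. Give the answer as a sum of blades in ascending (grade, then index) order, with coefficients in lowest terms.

Method: the blade images are trace-orthogonal — tr(rho(e_A) rho(e_B)^-1) = 4 if A = B and 0 otherwise — and rho(e_A)^-1 = (e_A)^2 * rho(e_A) with (e_A)^2 = +1 or -1, so the coefficient of e_A in the preimage is (e_A)^2 * tr(M rho(e_A))/4.
Nonzero projections over blades of grade <= 2: 1: (1)^2 = +1, tr(M 1) = \frac{4}{5}, coefficient \frac{1}{5}; \gamma_{12}: (\gamma_{12})^2 = +1, tr(M rho(\gamma_{12})) = 14, coefficient \frac{7}{2}. Every other blade of grade <= 2 projects to 0.
Answer: \frac{1}{5} + \frac{7}{2} \gamma_{12}


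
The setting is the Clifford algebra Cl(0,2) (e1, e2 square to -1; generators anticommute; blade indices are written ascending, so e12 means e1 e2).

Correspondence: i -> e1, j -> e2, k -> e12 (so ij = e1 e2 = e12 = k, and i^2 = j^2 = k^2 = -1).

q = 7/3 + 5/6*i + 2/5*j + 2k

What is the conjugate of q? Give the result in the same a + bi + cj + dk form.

In blades: q = 7/3 + 5/6*e1 + 2/5*e2 + 2*e12.
Conjugation here is Clifford conjugation: the scalar is fixed and the grade-1 and grade-2 blades all flip sign, giving 7/3 - 5/6*e1 - 2/5*e2 - 2*e12; translating back:
Answer: 7/3 - 5/6*i - 2/5*j - 2k


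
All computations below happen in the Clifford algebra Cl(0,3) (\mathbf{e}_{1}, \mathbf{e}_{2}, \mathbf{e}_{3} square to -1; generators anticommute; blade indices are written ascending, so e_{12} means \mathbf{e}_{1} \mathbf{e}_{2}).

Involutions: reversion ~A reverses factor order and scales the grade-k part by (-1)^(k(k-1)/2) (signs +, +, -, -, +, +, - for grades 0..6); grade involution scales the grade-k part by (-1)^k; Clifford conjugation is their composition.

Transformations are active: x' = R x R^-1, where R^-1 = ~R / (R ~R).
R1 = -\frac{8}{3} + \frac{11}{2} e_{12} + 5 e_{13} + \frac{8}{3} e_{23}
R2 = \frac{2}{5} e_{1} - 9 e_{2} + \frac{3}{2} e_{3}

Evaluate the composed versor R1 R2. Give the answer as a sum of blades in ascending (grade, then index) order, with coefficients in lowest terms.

Distribute over the terms of R2 (each basis-blade product reordered to ascending indices, repeated generators contracted through their squares):
R1 (\frac{2}{5} e_{1}) = -\frac{16}{15} e_{1} + \frac{11}{5} e_{2} + 2 e_{3} + \frac{16}{15} e_{123}
R1 (-9 e_{2}) = \frac{99}{2} e_{1} + 24 e_{2} - 24 e_{3} + 45 e_{123}
R1 (\frac{3}{2} e_{3}) = -\frac{15}{2} e_{1} - 4 e_{2} - 4 e_{3} + \frac{33}{4} e_{123}
Summing the partial products and collecting blades:
Answer: \frac{614}{15} e_{1} + \frac{111}{5} e_{2} - 26 e_{3} + \frac{3259}{60} e_{123}


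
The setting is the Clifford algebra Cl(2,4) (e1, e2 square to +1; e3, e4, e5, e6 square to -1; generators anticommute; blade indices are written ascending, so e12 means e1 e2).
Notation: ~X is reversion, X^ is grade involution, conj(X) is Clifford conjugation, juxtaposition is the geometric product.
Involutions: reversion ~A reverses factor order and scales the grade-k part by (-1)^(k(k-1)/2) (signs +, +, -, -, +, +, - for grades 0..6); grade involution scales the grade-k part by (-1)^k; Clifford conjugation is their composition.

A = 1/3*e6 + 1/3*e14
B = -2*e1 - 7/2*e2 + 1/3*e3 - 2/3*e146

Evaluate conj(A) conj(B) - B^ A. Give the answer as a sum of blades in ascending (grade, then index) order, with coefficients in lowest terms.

first term: 2/3*e4 + 2/9*e6 - 2/9*e14 + 2/3*e16 + 7/6*e26 - 1/9*e36 + 7/6*e124 - 1/9*e134
second term: 2/3*e4 + 2/9*e6 - 2/9*e14 + 2/3*e16 + 7/6*e26 - 1/9*e36 - 7/6*e124 + 1/9*e134
Answer: 7/3*e124 - 2/9*e134


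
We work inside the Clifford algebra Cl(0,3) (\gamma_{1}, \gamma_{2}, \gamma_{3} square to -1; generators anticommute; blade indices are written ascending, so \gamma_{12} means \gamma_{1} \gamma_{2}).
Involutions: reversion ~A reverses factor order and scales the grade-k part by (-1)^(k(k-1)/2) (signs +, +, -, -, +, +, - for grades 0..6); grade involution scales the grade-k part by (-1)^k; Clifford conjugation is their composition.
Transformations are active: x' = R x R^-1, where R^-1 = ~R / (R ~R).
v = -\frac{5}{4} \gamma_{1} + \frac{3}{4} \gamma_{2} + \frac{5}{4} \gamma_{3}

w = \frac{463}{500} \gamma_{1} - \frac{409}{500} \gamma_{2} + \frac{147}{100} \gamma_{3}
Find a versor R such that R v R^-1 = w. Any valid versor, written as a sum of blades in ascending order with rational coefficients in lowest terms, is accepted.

Sketch: the shared square -\frac{59}{16} makes R = v + w = -\frac{81}{250} \gamma_{1} - \frac{17}{250} \gamma_{2} + \frac{68}{25} \gamma_{3} the natural versor; its sandwich fixes that direction, negates (v - w)/2, and sends v to w.
Answer: -\frac{81}{250} \gamma_{1} - \frac{17}{250} \gamma_{2} + \frac{68}{25} \gamma_{3}


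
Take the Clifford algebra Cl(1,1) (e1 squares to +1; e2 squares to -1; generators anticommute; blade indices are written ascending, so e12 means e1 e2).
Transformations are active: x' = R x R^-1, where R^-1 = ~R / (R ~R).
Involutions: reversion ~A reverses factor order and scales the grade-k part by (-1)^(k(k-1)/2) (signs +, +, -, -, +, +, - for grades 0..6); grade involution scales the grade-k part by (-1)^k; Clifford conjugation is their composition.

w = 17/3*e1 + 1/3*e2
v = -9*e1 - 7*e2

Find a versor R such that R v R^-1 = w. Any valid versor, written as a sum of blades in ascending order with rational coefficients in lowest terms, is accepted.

Sketch: the shared square 32 makes R = v + w = -10/3*e1 - 20/3*e2 the natural versor; its sandwich fixes that direction, negates (v - w)/2, and sends v to w.
Answer: -10/3*e1 - 20/3*e2


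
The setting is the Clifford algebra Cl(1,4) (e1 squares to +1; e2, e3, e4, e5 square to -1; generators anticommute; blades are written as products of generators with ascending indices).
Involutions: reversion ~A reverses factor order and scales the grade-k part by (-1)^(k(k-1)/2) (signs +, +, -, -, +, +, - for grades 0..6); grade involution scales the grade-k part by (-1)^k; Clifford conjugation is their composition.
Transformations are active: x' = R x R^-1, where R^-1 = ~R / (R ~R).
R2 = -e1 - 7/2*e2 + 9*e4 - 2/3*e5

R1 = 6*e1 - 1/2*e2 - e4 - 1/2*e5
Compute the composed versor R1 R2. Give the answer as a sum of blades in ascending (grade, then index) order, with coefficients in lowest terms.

Distribute over the terms of R1 (each basis-blade product reordered to ascending indices, repeated generators contracted through their squares):
(6*e1) R2 = -6 - 21*e1 e2 + 54*e1 e4 - 4*e1 e5
(-1/2*e2) R2 = -7/4 - 1/2*e1 e2 - 9/2*e2 e4 + 1/3*e2 e5
(-e4) R2 = 9 - e1 e4 - 7/2*e2 e4 + 2/3*e4 e5
(-1/2*e5) R2 = -1/3 - 1/2*e1 e5 - 7/4*e2 e5 + 9/2*e4 e5
Summing the partial products and collecting blades:
Answer: 11/12 - 43/2*e1 e2 + 53*e1 e4 - 9/2*e1 e5 - 8*e2 e4 - 17/12*e2 e5 + 31/6*e4 e5


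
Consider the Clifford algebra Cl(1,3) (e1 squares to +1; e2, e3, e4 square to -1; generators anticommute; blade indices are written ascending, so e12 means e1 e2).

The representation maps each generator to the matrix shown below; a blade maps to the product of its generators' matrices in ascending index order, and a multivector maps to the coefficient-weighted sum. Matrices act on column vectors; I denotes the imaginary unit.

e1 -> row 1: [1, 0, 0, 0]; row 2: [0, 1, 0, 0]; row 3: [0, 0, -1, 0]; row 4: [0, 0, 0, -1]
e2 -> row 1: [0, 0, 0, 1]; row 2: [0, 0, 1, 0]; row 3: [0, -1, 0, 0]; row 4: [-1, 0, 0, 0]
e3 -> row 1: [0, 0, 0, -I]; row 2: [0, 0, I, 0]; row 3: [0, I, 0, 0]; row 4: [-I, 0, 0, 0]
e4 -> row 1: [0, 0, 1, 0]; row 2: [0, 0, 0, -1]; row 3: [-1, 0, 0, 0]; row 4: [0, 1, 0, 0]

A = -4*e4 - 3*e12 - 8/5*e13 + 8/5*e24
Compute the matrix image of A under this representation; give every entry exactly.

Bivector images (products of the table entries): rho(e12) = rho(e1)rho(e2) = row 1: [0, 0, 0, 1]; row 2: [0, 0, 1, 0]; row 3: [0, 1, 0, 0]; row 4: [1, 0, 0, 0]; rho(e13) = rho(e1)rho(e3) = row 1: [0, 0, 0, -I]; row 2: [0, 0, I, 0]; row 3: [0, -I, 0, 0]; row 4: [I, 0, 0, 0]; rho(e24) = rho(e2)rho(e4) = row 1: [0, 1, 0, 0]; row 2: [-1, 0, 0, 0]; row 3: [0, 0, 0, 1]; row 4: [0, 0, -1, 0].
M = (-4)*rho(e4) + (-3)*rho(e12) + (-8/5)*rho(e13) + (8/5)*rho(e24), summed entrywise:
Answer: row 1: [0, 8/5, -4, -3 + 8*I/5]; row 2: [-8/5, 0, -3 - 8*I/5, 4]; row 3: [4, -3 + 8*I/5, 0, 8/5]; row 4: [-3 - 8*I/5, -4, -8/5, 0]


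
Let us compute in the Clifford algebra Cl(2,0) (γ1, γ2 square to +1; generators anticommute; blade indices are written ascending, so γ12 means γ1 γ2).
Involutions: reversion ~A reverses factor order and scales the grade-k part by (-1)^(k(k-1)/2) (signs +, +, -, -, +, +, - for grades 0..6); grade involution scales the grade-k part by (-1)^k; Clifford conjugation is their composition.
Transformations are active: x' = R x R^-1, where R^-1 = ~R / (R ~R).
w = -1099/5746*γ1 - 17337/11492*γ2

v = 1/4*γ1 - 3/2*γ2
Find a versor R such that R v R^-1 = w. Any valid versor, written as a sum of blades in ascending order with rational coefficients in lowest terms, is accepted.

The midline construction: v and w both square to 37/16, so reflecting in their sum 675/11492*γ1 - 34575/11492*γ2 exchanges them.
Answer: 675/11492*γ1 - 34575/11492*γ2


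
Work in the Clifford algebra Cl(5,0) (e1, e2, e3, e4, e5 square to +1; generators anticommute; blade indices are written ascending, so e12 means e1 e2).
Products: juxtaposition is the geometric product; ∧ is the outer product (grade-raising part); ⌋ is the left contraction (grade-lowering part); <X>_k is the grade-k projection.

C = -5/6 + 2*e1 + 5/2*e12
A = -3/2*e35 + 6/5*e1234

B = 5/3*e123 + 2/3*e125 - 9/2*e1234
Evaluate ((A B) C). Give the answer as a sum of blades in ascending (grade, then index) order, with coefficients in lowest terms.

step 1: -27/5 + 2*e4 - e123 + 5/2*e125 - 4/5*e345 + 27/4*e1245
step 2: 9/2 - 54/5*e1 + 5/2*e3 - 5/3*e4 - 25/4*e5 - 27/2*e12 - 4*e14 - 2*e23 + 5*e25 - 135/8*e45 + 5/6*e123 + 5*e124 - 25/12*e125 - 27/2*e245 + 2/3*e345 - 45/8*e1245 + 8/5*e1345 - 2*e12345
Answer: 9/2 - 54/5*e1 + 5/2*e3 - 5/3*e4 - 25/4*e5 - 27/2*e12 - 4*e14 - 2*e23 + 5*e25 - 135/8*e45 + 5/6*e123 + 5*e124 - 25/12*e125 - 27/2*e245 + 2/3*e345 - 45/8*e1245 + 8/5*e1345 - 2*e12345


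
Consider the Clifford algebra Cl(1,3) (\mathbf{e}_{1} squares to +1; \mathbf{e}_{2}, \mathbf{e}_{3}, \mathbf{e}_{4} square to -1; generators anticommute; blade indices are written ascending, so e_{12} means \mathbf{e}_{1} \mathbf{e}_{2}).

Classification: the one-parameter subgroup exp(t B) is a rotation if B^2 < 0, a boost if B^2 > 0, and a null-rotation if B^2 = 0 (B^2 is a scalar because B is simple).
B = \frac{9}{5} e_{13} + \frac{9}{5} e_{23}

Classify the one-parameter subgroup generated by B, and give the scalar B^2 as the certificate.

B^2 term by term: the squares give (\frac{9}{5})^2*(e_{13})^2 + (\frac{9}{5})^2*(e_{23})^2 = \frac{81}{25}*(+1) + \frac{81}{25}*(-1) = 0 (each basis 2-blade squares to minus the product of its generators' squares); cross terms between blades sharing an index anticommute and cancel. So B^2 = 0.
Answer: null-rotation, certificate B^2 = 0. B^2 = 0 is basis-independent, so its sign is the whole story.


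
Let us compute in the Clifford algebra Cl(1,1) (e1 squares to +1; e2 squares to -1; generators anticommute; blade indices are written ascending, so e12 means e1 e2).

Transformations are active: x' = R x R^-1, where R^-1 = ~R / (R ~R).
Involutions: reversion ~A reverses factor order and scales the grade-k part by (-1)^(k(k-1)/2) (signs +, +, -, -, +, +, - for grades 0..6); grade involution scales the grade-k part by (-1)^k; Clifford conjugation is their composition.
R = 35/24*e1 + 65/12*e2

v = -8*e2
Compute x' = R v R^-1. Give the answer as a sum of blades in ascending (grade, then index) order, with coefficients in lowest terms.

~R = 35/24*e1 + 65/12*e2, and R ~R = -5225/192, so R^-1 = ~R / (-5225/192).
R v = 130/3 - 35/3*e12
Answer: -2912/627*e1 - 5800/627*e2


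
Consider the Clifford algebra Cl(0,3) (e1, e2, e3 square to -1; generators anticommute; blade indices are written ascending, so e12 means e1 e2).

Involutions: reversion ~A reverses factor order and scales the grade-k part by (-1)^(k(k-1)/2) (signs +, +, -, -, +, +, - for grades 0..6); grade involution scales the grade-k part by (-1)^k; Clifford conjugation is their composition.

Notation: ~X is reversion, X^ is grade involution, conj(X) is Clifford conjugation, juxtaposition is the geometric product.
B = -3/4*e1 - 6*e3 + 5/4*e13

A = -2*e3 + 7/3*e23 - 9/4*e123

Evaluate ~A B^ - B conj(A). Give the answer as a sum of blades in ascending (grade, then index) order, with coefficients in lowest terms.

first term: 12 - 5/2*e1 + 269/16*e2 - 127/12*e12 + 3/2*e13 - 27/16*e23 - 7/4*e123
second term: 12 - 5/2*e1 + 179/16*e2 - 197/12*e12 - 3/2*e13 - 27/16*e23 + 7/4*e123
Answer: 45/8*e2 + 35/6*e12 + 3*e13 - 7/2*e123


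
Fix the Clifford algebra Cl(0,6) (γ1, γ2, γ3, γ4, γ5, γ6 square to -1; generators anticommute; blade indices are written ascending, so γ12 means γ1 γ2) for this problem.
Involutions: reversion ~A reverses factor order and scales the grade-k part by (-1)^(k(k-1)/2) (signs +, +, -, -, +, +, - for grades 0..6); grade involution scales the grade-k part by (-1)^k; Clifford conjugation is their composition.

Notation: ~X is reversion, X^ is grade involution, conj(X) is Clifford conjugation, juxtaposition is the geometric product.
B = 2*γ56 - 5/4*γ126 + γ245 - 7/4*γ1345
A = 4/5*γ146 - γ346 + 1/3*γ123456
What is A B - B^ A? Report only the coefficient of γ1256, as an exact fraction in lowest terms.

first term: -γ24 + 7/12*γ26 + 1/3*γ136 + 8/5*γ145 - 7/4*γ156 - 29/12*γ345 - 7/5*γ356 - 23/12*γ1234 - 4/5*γ1256 - γ2356
second term: -γ24 + 7/12*γ26 + 1/3*γ136 - 8/5*γ145 - 7/4*γ156 + 19/12*γ345 - 7/5*γ356 + 7/12*γ1234 + 4/5*γ1256 + γ2356
Answer: -8/5


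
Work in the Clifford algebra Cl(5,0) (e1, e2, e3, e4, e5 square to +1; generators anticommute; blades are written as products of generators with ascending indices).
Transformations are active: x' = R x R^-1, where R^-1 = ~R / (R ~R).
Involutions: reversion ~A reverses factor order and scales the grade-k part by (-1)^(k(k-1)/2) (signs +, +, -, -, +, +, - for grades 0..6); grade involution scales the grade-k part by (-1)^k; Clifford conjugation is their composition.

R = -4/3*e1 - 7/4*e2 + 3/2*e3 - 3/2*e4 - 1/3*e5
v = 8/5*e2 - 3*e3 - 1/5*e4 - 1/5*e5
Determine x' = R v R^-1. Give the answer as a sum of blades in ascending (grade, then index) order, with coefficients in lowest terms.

~R = -4/3*e1 - 7/4*e2 + 3/2*e3 - 3/2*e4 - 1/3*e5, and R ~R = 1361/144, so R^-1 = ~R / (1361/144).
R v = -104/15 - 32/15*e1 e2 + 4*e1 e3 + 4/15*e1 e4 + 4/15*e1 e5 + 57/20*e2 e3 + 11/4*e2 e4 + 53/60*e2 e5 - 24/5*e3 e4 - 13/10*e3 e5 + 7/30*e4 e5
Answer: 13312/6805*e1 + 6584/6805*e2 + 5439/6805*e3 + 16337/6805*e4 + 4689/6805*e5


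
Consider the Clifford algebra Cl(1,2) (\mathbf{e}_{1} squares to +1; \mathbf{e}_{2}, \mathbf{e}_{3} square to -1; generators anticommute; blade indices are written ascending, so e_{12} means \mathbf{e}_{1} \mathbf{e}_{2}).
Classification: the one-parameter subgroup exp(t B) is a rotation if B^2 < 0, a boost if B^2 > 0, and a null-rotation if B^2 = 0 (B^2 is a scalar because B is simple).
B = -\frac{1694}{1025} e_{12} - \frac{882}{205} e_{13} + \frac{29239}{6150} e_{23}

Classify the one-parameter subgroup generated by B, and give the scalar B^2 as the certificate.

B^2 term by term: the squares give (-\frac{1694}{1025})^2*(e_{12})^2 + (-\frac{882}{205})^2*(e_{13})^2 + (\frac{29239}{6150})^2*(e_{23})^2 = \frac{2869636}{1050625}*(+1) + \frac{777924}{42025}*(+1) + \frac{854919121}{37822500}*(-1) = -\frac{49}{36} (each basis 2-blade squares to minus the product of its generators' squares); cross terms between blades sharing an index anticommute and cancel. So B^2 = -\frac{49}{36}.
Answer: rotation, certificate B^2 = -\frac{49}{36}. Certificate logic: -\frac{49}{36} is a conjugation-invariant scalar, so its sign fixes rotation versus boost versus null-rotation outright.


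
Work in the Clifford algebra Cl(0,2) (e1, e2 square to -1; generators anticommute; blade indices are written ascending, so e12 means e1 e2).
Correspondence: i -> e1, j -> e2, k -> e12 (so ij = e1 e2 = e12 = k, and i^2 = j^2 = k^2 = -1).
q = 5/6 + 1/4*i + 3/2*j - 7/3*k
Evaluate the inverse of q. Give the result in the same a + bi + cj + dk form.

In blades: q = 5/6 + 1/4*e1 + 3/2*e2 - 7/3*e12.
With qbar = 5/6 - 1/4*e1 - 3/2*e2 + 7/3*e12 (scalar fixed, mapped units negated), q qbar = 1217/144 (the sum of squared coefficients), so q^-1 = qbar / (1217/144) = 120/1217 - 36/1217*e1 - 216/1217*e2 + 336/1217*e12; translating back:
Answer: 120/1217 - 36/1217*i - 216/1217*j + 336/1217*k


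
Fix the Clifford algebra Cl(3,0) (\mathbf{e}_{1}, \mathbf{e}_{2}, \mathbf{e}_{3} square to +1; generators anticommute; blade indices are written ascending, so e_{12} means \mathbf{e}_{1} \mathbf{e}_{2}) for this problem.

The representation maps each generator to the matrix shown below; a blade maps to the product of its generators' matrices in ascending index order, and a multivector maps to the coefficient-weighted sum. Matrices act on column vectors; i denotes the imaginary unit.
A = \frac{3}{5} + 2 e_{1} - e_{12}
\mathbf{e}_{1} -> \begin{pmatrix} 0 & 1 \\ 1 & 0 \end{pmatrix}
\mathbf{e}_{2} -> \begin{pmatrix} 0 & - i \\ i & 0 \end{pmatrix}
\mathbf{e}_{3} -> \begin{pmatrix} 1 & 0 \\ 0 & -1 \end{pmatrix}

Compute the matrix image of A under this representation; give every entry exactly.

Bivector images (products of the table entries): rho(e_{12}) = rho(\mathbf{e}_{1})rho(\mathbf{e}_{2}) = \begin{pmatrix} i & 0 \\ 0 & - i \end{pmatrix}.
M = (\frac{3}{5})*1 + (2)*rho(e_{1}) + (-1)*rho(e_{12}), summed entrywise (1 is the identity matrix):
Answer: \begin{pmatrix} \frac{3}{5} - i & 2 \\ 2 & \frac{3}{5} + i \end{pmatrix}


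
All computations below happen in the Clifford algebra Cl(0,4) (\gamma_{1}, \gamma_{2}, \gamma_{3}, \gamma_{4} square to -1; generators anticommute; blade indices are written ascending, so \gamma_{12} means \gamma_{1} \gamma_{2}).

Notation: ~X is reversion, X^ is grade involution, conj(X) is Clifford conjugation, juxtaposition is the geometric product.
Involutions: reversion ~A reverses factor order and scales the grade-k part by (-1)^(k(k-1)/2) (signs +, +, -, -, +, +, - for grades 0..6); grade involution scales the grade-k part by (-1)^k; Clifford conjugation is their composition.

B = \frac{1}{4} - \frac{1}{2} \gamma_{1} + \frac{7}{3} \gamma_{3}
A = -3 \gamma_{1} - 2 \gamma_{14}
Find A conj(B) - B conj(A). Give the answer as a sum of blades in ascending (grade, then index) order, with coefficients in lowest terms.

first term: \frac{3}{2} - \frac{3}{4} \gamma_{1} - \gamma_{4} + 7 \gamma_{13} - \frac{1}{2} \gamma_{14} - \frac{14}{3} \gamma_{134}
second term: \frac{3}{2} + \frac{3}{4} \gamma_{1} + \gamma_{4} - 7 \gamma_{13} + \frac{1}{2} \gamma_{14} - \frac{14}{3} \gamma_{134}
Answer: -\frac{3}{2} \gamma_{1} - 2 \gamma_{4} + 14 \gamma_{13} - \gamma_{14}


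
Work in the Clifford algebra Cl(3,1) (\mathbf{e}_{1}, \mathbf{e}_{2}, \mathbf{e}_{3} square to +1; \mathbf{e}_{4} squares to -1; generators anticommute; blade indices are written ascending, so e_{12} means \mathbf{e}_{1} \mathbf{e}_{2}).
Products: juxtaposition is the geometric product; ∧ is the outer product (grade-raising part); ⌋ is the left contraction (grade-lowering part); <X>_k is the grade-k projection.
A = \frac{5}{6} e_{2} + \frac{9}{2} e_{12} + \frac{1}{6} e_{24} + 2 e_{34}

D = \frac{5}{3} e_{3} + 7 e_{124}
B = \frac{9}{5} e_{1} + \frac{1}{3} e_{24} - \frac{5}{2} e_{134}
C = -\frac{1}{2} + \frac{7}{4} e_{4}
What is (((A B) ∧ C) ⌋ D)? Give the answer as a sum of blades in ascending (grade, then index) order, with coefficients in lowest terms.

step 1: \frac{1}{18} - 5 e_{1} - \frac{81}{10} e_{2} + \frac{5}{18} e_{4} - \frac{3}{2} e_{12} + \frac{3}{2} e_{14} - \frac{2}{3} e_{23} - \frac{5}{12} e_{123} + \frac{3}{10} e_{124} + \frac{18}{5} e_{134} + \frac{45}{4} e_{234} + \frac{25}{12} e_{1234}
step 2: -\frac{1}{36} + \frac{5}{2} e_{1} + \frac{81}{20} e_{2} - \frac{1}{24} e_{4} + \frac{3}{4} e_{12} - \frac{19}{2} e_{14} + \frac{1}{3} e_{23} - \frac{567}{40} e_{24} + \frac{5}{24} e_{123} - \frac{111}{40} e_{124} - \frac{9}{5} e_{134} - \frac{163}{24} e_{234} - \frac{85}{48} e_{1234}
step 3: -\frac{777}{40} - \frac{3969}{40} e_{1} + \frac{133}{2} e_{2} - \frac{5}{108} e_{3} - \frac{21}{4} e_{4} + \frac{7}{24} e_{12} - \frac{567}{20} e_{14} + \frac{35}{2} e_{24} - \frac{7}{36} e_{124}
Answer: -\frac{777}{40} - \frac{3969}{40} e_{1} + \frac{133}{2} e_{2} - \frac{5}{108} e_{3} - \frac{21}{4} e_{4} + \frac{7}{24} e_{12} - \frac{567}{20} e_{14} + \frac{35}{2} e_{24} - \frac{7}{36} e_{124}


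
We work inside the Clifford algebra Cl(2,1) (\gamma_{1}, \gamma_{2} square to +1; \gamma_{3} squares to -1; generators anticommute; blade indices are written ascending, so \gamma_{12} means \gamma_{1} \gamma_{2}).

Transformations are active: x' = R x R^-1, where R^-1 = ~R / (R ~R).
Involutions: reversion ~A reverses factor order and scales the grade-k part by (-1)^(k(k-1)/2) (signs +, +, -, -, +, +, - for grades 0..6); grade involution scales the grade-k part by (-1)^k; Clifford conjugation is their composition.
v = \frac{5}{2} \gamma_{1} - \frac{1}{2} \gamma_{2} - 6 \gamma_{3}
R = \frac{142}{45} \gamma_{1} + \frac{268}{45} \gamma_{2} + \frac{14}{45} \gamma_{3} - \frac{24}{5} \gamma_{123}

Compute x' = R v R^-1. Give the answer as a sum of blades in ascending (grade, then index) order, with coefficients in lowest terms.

~R = \frac{142}{45} \gamma_{1} + \frac{268}{45} \gamma_{2} + \frac{14}{45} \gamma_{3} + \frac{24}{5} \gamma_{123}, and R ~R = \frac{45136}{2025}, so R^-1 = ~R / (\frac{45136}{2025}).
R v = \frac{61}{9} - \frac{679}{15} \gamma_{12} - \frac{199}{9} \gamma_{13} - \frac{2141}{45} \gamma_{23}
Answer: -\frac{2613}{124} \gamma_{1} + \frac{423}{31} \gamma_{2} + \frac{3185}{124} \gamma_{3}


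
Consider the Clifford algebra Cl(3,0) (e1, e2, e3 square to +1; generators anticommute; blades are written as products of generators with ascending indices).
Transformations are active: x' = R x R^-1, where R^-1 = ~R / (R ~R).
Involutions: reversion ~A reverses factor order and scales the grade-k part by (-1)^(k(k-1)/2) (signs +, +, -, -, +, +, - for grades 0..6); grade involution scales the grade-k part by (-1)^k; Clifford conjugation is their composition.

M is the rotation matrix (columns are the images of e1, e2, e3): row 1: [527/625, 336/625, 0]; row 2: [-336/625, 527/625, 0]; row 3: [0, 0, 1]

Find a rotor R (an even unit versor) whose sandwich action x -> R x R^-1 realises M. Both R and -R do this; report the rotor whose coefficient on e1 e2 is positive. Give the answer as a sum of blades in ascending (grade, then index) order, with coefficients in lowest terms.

Method: write R = a + b12*e1 e2 + b13*e1 e3 + b23*e2 e3 with a^2 + b12^2 + b13^2 + b23^2 = 1 (so R^-1 = ~R). Expanding the columns R e_j ~R gives tr M = 4a^2 - 1 and, from the antisymmetric part, M21 - M12 = -4a*b12, M13 - M31 = 4a*b13, M32 - M23 = -4a*b23.
Here tr M = 1679/625, so a^2 = (1 + tr M)/4 = 576/625 and a = ±24/25. Taking a = 24/25: M21 - M12 = -672/625, M13 - M31 = 0, M32 - M23 = 0, giving b12 = 7/25, b13 = 0, b23 = 0, i.e. R = 24/25 + 7/25*e1 e2.
Its e1 e2 coefficient is already positive.
Answer: 24/25 + 7/25*e1 e2. Sheet selection: the two-to-one cover makes ±R indistinguishable at the matrix level (trace 1679/625), so uniqueness comes from the required sign on e1 e2.


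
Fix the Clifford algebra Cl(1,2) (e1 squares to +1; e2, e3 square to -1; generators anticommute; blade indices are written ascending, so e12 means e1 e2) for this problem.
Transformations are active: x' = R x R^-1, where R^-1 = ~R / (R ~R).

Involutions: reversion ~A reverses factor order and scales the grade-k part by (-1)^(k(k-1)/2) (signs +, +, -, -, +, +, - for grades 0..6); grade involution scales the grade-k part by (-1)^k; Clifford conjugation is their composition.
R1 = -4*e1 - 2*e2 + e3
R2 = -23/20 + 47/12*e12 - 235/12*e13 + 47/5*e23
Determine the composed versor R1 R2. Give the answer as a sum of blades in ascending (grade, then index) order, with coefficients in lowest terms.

Distribute over the terms of R1 (each basis-blade product reordered to ascending indices, repeated generators contracted through their squares):
(-4*e1) R2 = 23/5*e1 - 47/3*e2 + 235/3*e3 - 188/5*e123
(-2*e2) R2 = -47/6*e1 + 23/10*e2 + 94/5*e3 - 235/6*e123
(e3) R2 = -235/12*e1 + 47/5*e2 - 23/20*e3 + 47/12*e123
Summing the partial products and collecting blades:
Answer: -1369/60*e1 - 119/30*e2 + 5759/60*e3 - 1457/20*e123


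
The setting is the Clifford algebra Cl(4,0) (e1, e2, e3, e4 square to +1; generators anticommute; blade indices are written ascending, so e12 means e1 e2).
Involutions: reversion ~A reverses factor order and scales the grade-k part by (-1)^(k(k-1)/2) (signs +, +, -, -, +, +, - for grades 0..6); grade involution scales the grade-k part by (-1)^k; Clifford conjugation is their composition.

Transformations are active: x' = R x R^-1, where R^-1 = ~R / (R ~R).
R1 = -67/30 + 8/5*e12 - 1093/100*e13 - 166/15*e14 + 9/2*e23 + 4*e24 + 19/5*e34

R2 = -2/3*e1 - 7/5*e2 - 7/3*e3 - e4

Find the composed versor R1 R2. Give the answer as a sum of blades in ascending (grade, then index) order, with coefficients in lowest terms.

Distribute over the terms of R2 (each basis-blade product reordered to ascending indices, repeated generators contracted through their squares):
R1 (-2/3*e1) = 67/45*e1 + 16/15*e2 - 1093/150*e3 - 332/45*e4 - 3*e123 - 8/3*e124 - 38/15*e134
R1 (-7/5*e2) = -56/25*e1 + 469/150*e2 + 63/10*e3 + 28/5*e4 - 7651/500*e123 - 1162/75*e124 - 133/25*e234
R1 (-7/3*e3) = 7651/300*e1 - 21/2*e2 + 469/90*e3 + 133/15*e4 - 56/15*e123 - 1162/45*e134 + 28/3*e234
R1 (-e4) = 166/15*e1 - 4*e2 - 19/5*e3 + 67/30*e4 - 8/5*e124 + 1093/100*e134 - 9/2*e234
Summing the partial products and collecting blades:
Answer: 32237/900*e1 - 773/75*e2 + 191/450*e3 + 839/90*e4 - 33053/1500*e123 - 494/25*e124 - 15683/900*e134 - 73/150*e234


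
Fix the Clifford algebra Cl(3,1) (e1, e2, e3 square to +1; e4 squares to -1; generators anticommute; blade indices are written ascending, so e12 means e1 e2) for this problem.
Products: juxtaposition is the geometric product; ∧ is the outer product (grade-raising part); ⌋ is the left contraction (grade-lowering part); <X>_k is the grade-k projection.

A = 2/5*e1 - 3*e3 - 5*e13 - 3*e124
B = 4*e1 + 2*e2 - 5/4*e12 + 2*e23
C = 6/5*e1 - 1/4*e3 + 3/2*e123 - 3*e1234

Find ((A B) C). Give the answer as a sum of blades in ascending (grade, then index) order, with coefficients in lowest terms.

step 1: 8/5 + 11/2*e2 + 20*e3 - 15/4*e4 + 54/5*e12 + 12*e13 + 6*e14 + 49/4*e23 - 12*e24 + 291/20*e123 - 6*e134
step 2: -1073/40 - 3891/200*e1 + 7991/400*e2 - 31*e3 + 729/20*e4 + 1581/80*e12 - 273/4*e13 + 159/4*e14 - 383/200*e23 - 27*e24 + 1941/80*e34 + 513/20*e123 - 372/5*e124 - 12*e234 + 33/40*e1234
Answer: -1073/40 - 3891/200*e1 + 7991/400*e2 - 31*e3 + 729/20*e4 + 1581/80*e12 - 273/4*e13 + 159/4*e14 - 383/200*e23 - 27*e24 + 1941/80*e34 + 513/20*e123 - 372/5*e124 - 12*e234 + 33/40*e1234


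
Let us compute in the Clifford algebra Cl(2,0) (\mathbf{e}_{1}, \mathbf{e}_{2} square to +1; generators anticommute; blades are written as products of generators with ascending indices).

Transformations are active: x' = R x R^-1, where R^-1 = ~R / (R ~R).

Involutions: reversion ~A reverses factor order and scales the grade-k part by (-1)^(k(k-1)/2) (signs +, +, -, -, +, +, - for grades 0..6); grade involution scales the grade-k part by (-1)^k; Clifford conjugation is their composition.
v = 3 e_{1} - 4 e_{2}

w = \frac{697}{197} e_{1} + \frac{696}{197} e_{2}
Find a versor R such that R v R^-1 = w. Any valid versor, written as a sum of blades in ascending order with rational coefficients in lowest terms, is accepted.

Equal squares first: v^2 = w^2 = 25. Then v + w = \frac{1288}{197} e_{1} - \frac{92}{197} e_{2} is a versor taking v to w, provided it is invertible.
Answer: \frac{1288}{197} e_{1} - \frac{92}{197} e_{2}


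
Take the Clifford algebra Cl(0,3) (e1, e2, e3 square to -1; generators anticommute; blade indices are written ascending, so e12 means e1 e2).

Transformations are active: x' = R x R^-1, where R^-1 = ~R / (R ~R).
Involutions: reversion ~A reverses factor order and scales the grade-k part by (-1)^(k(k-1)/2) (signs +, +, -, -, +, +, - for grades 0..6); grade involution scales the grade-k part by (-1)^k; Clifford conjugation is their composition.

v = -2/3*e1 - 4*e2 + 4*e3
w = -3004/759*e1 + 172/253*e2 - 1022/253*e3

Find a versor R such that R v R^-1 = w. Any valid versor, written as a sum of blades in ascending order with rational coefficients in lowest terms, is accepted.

A norm check does it: q(v) = q(w) = -292/9, hence R = v + w = -1170/253*e1 - 840/253*e2 - 10/253*e3 realises the map — parallel part kept, (v - w)/2 negated, v carried to w.
Answer: -1170/253*e1 - 840/253*e2 - 10/253*e3


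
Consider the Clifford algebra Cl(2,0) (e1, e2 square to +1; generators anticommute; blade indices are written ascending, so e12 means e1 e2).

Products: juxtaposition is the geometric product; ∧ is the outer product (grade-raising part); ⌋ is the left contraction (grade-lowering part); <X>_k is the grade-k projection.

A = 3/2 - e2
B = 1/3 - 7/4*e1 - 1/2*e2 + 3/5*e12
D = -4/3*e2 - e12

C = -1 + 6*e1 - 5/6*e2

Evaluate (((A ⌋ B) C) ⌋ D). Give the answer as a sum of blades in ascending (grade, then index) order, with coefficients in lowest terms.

step 1: 1 - 81/40*e1 - 3/4*e2 + 9/10*e12
step 2: -501/40 + 291/40*e1 - 329/60*e2 + 423/80*e12
step 3: 9071/720 - 329/60*e1 + 377/40*e2 + 501/40*e12
Answer: 9071/720 - 329/60*e1 + 377/40*e2 + 501/40*e12


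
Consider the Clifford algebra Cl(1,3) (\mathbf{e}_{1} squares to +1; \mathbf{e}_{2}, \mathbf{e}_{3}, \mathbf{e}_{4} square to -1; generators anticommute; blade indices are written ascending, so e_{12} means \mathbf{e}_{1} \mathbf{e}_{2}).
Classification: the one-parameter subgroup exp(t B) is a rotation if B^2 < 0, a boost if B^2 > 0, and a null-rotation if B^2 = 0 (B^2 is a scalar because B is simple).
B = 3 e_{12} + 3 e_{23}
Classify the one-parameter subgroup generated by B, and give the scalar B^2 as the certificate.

B^2 term by term: the squares give (3)^2*(e_{12})^2 + (3)^2*(e_{23})^2 = 9*(+1) + 9*(-1) = 0 (each basis 2-blade squares to minus the product of its generators' squares); cross terms between blades sharing an index anticommute and cancel. So B^2 = 0.
Answer: null-rotation, certificate B^2 = 0. Certificate logic: 0 is a conjugation-invariant scalar, so its sign fixes rotation versus boost versus null-rotation outright.


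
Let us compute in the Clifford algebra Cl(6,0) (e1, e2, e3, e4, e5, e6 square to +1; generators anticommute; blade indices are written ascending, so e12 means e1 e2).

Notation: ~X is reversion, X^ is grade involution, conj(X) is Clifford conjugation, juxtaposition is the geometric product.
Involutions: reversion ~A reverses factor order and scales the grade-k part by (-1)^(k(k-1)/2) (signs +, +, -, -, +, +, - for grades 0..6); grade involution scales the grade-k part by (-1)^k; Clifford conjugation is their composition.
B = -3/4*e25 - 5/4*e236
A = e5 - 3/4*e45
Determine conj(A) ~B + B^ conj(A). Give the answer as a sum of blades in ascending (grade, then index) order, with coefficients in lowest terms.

first term: 3/4*e2 + 9/16*e24 - 5/4*e2356 + 15/16*e23456
second term: 3/4*e2 + 9/16*e24 + 5/4*e2356 + 15/16*e23456
Answer: 3/2*e2 + 9/8*e24 + 15/8*e23456


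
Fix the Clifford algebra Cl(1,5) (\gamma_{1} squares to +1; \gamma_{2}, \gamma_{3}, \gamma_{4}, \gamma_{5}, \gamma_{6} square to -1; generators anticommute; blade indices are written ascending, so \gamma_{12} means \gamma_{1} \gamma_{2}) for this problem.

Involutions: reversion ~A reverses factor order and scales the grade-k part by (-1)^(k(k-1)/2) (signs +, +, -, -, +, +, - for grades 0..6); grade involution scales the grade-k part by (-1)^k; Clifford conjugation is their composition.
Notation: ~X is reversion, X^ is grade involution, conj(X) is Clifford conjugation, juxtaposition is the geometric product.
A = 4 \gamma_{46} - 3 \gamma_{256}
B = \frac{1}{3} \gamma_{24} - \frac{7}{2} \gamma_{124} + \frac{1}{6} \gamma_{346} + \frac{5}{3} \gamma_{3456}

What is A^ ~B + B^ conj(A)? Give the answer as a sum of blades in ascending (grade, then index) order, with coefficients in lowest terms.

first term: \frac{2}{3} \gamma_{3} - \frac{4}{3} \gamma_{26} + \frac{20}{3} \gamma_{35} + 14 \gamma_{126} - 5 \gamma_{234} + \gamma_{456} + \frac{21}{2} \gamma_{1456} + \frac{1}{2} \gamma_{2345}
second term: -\frac{2}{3} \gamma_{3} + \frac{4}{3} \gamma_{26} - \frac{20}{3} \gamma_{35} + 14 \gamma_{126} + 5 \gamma_{234} - \gamma_{456} - \frac{21}{2} \gamma_{1456} - \frac{1}{2} \gamma_{2345}
Answer: 28 \gamma_{126}


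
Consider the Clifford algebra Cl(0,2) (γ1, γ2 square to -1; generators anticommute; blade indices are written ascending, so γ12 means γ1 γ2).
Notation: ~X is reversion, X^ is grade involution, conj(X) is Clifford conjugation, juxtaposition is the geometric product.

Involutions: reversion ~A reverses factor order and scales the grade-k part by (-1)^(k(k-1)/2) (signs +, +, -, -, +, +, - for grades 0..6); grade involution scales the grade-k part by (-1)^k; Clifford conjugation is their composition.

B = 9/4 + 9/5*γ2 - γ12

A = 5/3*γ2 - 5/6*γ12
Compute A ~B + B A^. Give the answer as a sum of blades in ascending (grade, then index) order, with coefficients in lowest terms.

first term: -13/6 + 19/6*γ1 + 15/4*γ2 - 15/8*γ12
second term: 13/6 - 19/6*γ1 - 15/4*γ2 - 15/8*γ12
Answer: -15/4*γ12


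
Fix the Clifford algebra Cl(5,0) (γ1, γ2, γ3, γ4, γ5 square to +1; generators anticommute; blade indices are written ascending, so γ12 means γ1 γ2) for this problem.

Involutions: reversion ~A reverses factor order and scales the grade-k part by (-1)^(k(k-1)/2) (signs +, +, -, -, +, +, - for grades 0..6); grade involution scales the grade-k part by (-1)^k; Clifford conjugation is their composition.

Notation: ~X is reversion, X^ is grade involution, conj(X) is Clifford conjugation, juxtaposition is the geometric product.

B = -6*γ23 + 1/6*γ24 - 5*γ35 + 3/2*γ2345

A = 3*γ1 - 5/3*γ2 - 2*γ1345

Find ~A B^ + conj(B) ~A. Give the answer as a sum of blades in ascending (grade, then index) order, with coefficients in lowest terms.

first term: 10*γ3 - 5/18*γ4 - 3*γ12 + 10*γ14 - 18*γ123 + 1/2*γ124 - 15*γ135 + 25/3*γ235 - 5/2*γ345 - 1/3*γ1235 - 12*γ1245 + 9/2*γ12345
second term: 10*γ3 - 5/18*γ4 + 3*γ12 - 10*γ14 + 18*γ123 - 1/2*γ124 + 15*γ135 - 25/3*γ235 + 5/2*γ345 - 1/3*γ1235 - 12*γ1245 + 9/2*γ12345
Answer: 20*γ3 - 5/9*γ4 - 2/3*γ1235 - 24*γ1245 + 9*γ12345


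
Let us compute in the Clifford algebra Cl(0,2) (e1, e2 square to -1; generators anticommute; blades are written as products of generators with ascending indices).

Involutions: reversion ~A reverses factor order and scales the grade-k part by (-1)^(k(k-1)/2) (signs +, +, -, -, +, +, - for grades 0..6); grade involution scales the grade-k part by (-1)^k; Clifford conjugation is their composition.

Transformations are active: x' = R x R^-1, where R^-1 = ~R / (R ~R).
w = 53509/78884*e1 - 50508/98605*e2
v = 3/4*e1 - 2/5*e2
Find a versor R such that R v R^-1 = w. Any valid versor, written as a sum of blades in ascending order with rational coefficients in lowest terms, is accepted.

Reasoning: v^2 = w^2 = -289/400 since conjugation preserves the quadratic form; R = v + w = 28168/19721*e1 - 17990/19721*e2 is then valid when invertible, keeping its own part and reversing (v - w)/2.
Answer: 28168/19721*e1 - 17990/19721*e2


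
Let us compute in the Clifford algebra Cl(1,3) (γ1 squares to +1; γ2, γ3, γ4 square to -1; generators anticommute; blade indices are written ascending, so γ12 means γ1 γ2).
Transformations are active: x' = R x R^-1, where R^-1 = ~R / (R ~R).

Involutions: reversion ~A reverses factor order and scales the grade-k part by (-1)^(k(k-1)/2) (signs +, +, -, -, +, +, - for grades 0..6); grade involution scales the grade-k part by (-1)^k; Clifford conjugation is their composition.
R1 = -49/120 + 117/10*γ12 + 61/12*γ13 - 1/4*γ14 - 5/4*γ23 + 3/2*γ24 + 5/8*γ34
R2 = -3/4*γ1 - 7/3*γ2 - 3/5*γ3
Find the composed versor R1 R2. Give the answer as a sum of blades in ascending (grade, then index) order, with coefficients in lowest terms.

Distribute over the terms of R2 (each basis-blade product reordered to ascending indices, repeated generators contracted through their squares):
R1 (-3/4*γ1) = 49/160*γ1 + 351/40*γ2 + 61/16*γ3 - 3/16*γ4 + 15/16*γ123 - 9/8*γ124 - 15/32*γ134
R1 (-7/3*γ2) = 273/10*γ1 + 343/360*γ2 + 35/12*γ3 - 7/2*γ4 + 427/36*γ123 - 7/12*γ124 - 35/24*γ234
R1 (-3/5*γ3) = 61/20*γ1 - 3/4*γ2 + 49/200*γ3 - 3/8*γ4 - 351/50*γ123 - 3/20*γ134 + 9/10*γ234
Summing the partial products and collecting blades:
Answer: 981/32*γ1 + 404/45*γ2 + 8369/1200*γ3 - 65/16*γ4 + 20803/3600*γ123 - 41/24*γ124 - 99/160*γ134 - 67/120*γ234
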